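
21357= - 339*(  -  63)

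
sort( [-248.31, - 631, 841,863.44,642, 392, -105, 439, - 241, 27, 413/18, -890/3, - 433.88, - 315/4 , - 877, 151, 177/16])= [ - 877,  -  631,-433.88 , - 890/3,-248.31,-241, - 105, - 315/4, 177/16,  413/18, 27, 151 , 392, 439, 642, 841, 863.44]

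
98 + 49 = 147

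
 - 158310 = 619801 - 778111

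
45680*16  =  730880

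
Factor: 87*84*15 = 2^2*3^3*5^1*7^1 * 29^1 = 109620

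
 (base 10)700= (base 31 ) MI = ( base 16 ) 2BC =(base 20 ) 1f0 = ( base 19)1HG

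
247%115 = 17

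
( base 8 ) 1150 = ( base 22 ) 160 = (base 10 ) 616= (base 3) 211211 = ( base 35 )hl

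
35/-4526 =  - 35/4526 = - 0.01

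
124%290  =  124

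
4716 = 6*786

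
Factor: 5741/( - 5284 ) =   -  2^( - 2 )*1321^( - 1)*5741^1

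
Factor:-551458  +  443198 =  - 108260  =  - 2^2*5^1 * 5413^1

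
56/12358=28/6179= 0.00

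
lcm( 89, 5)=445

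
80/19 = 4 + 4/19=4.21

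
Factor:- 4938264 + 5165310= 227046 = 2^1*3^1*79^1* 479^1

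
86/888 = 43/444 = 0.10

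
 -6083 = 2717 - 8800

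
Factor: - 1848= -2^3 * 3^1*7^1*11^1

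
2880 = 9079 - 6199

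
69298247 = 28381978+40916269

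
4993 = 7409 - 2416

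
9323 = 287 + 9036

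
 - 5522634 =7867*( - 702 )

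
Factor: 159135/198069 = 515/641 =5^1*103^1*641^(  -  1)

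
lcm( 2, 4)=4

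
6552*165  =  1081080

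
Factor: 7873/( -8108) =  - 2^( -2)*2027^( - 1)*7873^1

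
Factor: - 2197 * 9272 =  - 20370584 = - 2^3 * 13^3 *19^1*61^1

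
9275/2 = 4637+1/2 = 4637.50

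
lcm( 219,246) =17958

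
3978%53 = 3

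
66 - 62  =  4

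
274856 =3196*86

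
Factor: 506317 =7^2*10333^1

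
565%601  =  565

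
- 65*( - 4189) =272285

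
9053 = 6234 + 2819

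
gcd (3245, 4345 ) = 55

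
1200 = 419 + 781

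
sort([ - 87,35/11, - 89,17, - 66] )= [ - 89,  -  87, - 66, 35/11,17 ]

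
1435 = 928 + 507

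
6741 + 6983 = 13724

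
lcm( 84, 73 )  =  6132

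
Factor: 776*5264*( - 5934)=-2^8 * 3^1 * 7^1*23^1*43^1*47^1*97^1= - 24239582976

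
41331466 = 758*54527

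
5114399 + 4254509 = 9368908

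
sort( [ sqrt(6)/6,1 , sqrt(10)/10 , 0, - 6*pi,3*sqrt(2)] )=[ - 6 * pi,0,sqrt( 10)/10, sqrt( 6) /6,1,3*sqrt( 2 )]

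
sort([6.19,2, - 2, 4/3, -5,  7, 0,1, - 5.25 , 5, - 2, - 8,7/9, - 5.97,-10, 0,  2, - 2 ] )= [ - 10, -8, - 5.97 , - 5.25,-5,-2, - 2, - 2,0, 0, 7/9 , 1,  4/3, 2, 2,  5,  6.19, 7 ]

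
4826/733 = 6+428/733 = 6.58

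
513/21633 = 171/7211 = 0.02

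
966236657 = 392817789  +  573418868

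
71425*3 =214275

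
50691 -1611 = 49080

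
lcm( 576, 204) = 9792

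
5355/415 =12 + 75/83  =  12.90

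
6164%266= 46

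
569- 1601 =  - 1032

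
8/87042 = 4/43521 =0.00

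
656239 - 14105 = 642134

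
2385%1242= 1143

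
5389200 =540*9980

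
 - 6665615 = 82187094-88852709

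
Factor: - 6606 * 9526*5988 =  - 2^4*3^3*11^1*367^1  *  433^1*499^1  =  -  376817390928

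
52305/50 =10461/10 = 1046.10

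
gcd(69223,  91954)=1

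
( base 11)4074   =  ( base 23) a50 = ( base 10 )5405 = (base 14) 1D81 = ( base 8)12435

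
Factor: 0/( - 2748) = 0 = 0^1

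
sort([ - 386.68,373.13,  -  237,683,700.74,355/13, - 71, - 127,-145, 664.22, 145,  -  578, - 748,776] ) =[  -  748, - 578, - 386.68, - 237  , - 145, - 127, - 71,355/13, 145,373.13, 664.22,683,700.74, 776] 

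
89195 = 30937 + 58258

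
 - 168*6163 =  - 1035384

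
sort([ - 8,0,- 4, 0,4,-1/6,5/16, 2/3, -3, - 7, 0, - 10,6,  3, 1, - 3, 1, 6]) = [ - 10, - 8, - 7, - 4, - 3, - 3, - 1/6,  0,0, 0,5/16 , 2/3, 1,  1,3  ,  4, 6,6]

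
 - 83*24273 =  - 2014659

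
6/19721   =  6/19721 = 0.00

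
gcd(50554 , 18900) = 14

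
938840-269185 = 669655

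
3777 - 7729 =-3952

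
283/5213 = 283/5213 = 0.05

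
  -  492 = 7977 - 8469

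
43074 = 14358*3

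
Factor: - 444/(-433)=2^2*3^1*37^1 * 433^( - 1) 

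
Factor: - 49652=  - 2^2*12413^1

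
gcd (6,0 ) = 6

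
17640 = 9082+8558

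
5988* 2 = 11976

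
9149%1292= 105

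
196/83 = 2 + 30/83 = 2.36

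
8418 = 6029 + 2389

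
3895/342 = 205/18 = 11.39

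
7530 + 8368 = 15898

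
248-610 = - 362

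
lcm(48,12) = 48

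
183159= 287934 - 104775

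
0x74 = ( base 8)164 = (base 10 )116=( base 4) 1310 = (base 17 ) 6E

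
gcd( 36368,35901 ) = 1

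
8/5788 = 2/1447 = 0.00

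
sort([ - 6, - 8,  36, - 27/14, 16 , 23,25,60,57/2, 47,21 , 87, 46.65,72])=[ - 8,-6, - 27/14,16, 21,23, 25,57/2, 36, 46.65, 47, 60,72,87]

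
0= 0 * 1044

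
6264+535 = 6799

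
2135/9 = 2135/9   =  237.22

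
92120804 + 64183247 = 156304051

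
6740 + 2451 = 9191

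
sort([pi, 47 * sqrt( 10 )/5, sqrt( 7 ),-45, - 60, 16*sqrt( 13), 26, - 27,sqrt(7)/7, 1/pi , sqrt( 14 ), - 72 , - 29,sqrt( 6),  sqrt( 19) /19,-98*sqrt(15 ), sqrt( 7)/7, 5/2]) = [  -  98*sqrt ( 15 ), - 72, - 60 , - 45, - 29, - 27 , sqrt (19) /19, 1/pi, sqrt( 7)/7, sqrt( 7)/7 , sqrt( 6 ), 5/2,sqrt( 7 ),pi,sqrt( 14 ), 26, 47 *sqrt(10 ) /5,  16*sqrt( 13)]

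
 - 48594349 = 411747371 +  - 460341720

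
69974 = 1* 69974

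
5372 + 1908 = 7280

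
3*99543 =298629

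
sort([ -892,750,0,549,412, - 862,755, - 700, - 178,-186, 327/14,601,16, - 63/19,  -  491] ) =[ - 892,-862, - 700, - 491,-186, - 178 , - 63/19,0,16,327/14,412, 549, 601, 750,755 ] 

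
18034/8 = 9017/4 =2254.25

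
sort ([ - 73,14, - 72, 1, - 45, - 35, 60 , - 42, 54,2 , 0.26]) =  [ - 73, - 72, - 45 , - 42, - 35,0.26,1,2, 14,54,60] 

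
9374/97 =9374/97= 96.64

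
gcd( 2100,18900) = 2100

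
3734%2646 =1088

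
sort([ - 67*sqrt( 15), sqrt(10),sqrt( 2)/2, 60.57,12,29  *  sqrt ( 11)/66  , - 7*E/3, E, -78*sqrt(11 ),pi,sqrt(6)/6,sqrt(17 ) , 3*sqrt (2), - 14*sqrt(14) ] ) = [ - 67 * sqrt(15), - 78*sqrt(11 ), - 14*sqrt (14), - 7*E/3,sqrt(6)/6,  sqrt(2 ) /2,29*  sqrt(11)/66,  E,pi, sqrt( 10 ),sqrt( 17),3*sqrt(2), 12, 60.57]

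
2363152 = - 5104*( - 463)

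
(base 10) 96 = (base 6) 240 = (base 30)36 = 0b1100000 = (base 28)3c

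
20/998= 10/499 = 0.02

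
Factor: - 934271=- 13^1*71867^1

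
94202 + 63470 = 157672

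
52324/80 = 13081/20 = 654.05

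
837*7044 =5895828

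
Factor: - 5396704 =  -2^5 *137^1*1231^1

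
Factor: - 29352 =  - 2^3*3^1*1223^1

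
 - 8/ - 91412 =2/22853= 0.00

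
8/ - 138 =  - 1 + 65/69 = - 0.06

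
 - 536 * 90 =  - 48240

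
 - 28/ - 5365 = 28/5365 = 0.01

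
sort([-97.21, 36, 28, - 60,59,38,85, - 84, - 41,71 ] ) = [-97.21,-84, -60,- 41,28,36, 38,59,71,85]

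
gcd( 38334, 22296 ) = 6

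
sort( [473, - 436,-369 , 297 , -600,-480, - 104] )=[-600, - 480,-436, - 369,-104 , 297,473]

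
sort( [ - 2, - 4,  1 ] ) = [ - 4, - 2, 1]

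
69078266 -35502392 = 33575874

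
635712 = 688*924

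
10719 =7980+2739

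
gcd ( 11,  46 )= 1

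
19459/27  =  720 + 19/27 =720.70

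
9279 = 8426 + 853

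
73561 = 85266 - 11705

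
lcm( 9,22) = 198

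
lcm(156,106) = 8268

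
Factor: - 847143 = - 3^2*11^1 * 43^1*199^1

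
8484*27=229068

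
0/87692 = 0 = 0.00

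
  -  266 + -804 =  - 1070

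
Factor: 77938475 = 5^2*19^1*71^1*2311^1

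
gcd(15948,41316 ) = 12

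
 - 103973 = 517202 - 621175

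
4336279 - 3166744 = 1169535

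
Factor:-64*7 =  - 2^6*7^1 = - 448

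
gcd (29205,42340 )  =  5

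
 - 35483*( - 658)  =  23347814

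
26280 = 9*2920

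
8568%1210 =98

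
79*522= 41238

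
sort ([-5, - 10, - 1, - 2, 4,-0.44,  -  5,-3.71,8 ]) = [  -  10,-5,-5, - 3.71,-2,- 1,  -  0.44, 4, 8 ]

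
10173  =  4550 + 5623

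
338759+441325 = 780084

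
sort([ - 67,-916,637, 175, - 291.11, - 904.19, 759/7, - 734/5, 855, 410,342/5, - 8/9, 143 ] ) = [ - 916,- 904.19, - 291.11, - 734/5, - 67, - 8/9, 342/5,759/7,143,175, 410,637, 855]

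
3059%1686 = 1373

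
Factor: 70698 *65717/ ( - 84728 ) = -2^( - 2 ) * 3^1*7^( - 1 )*17^(  -  1 )*89^ ( - 1 )*11783^1*65717^1 = - 2323030233/42364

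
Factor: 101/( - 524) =-2^( - 2) * 101^1* 131^(  -  1 ) 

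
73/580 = 73/580=   0.13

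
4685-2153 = 2532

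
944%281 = 101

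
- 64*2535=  - 162240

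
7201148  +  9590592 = 16791740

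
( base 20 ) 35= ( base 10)65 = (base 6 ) 145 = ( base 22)2L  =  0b1000001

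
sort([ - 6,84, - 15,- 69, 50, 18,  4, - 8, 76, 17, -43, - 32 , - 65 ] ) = [ - 69, -65, - 43, - 32, - 15, - 8, - 6,4, 17,  18 , 50, 76 , 84]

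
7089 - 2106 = 4983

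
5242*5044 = 26440648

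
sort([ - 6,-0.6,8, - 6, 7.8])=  [ - 6, - 6, - 0.6, 7.8, 8]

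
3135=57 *55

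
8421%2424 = 1149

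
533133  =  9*59237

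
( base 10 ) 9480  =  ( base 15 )2C20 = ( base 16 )2508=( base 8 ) 22410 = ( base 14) 3652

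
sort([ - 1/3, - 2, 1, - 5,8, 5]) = [-5, - 2, - 1/3,1, 5, 8] 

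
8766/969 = 9+15/323 = 9.05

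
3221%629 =76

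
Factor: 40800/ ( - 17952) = -25/11 = -5^2*11^ ( - 1 )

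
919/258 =3 + 145/258 = 3.56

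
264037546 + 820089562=1084127108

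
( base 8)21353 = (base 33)86t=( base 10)8939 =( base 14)3387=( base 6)105215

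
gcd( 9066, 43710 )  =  6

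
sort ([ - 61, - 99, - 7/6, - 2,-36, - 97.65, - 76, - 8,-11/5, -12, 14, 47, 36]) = [ - 99,-97.65, - 76, - 61 , - 36, - 12, - 8, - 11/5, - 2, - 7/6,  14,  36, 47]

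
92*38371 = 3530132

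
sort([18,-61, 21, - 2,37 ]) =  [ - 61,  -  2,18,21,37] 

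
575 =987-412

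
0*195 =0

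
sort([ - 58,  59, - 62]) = [-62, - 58, 59 ]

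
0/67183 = 0  =  0.00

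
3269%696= 485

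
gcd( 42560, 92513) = 1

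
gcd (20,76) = 4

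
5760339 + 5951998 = 11712337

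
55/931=55/931 = 0.06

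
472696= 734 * 644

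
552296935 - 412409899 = 139887036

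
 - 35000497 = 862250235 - 897250732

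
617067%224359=168349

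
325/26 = 12+1/2= 12.50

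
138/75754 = 69/37877 = 0.00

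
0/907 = 0 = 0.00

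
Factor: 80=2^4 *5^1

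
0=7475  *0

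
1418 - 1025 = 393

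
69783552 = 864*80768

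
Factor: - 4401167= -461^1*9547^1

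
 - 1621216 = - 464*3494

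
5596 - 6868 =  - 1272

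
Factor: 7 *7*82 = 2^1*  7^2*41^1 = 4018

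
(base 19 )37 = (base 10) 64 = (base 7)121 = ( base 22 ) 2K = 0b1000000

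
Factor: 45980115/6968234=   2^ ( - 1 ) * 3^1*5^1 * 7^ (- 1)*13^ ( - 1)*43^1*38287^(  -  1 )*71287^1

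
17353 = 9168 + 8185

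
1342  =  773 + 569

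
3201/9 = 355+2/3=355.67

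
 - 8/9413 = -1 + 9405/9413 = - 0.00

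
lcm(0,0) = 0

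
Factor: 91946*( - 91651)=-8426942846 =- 2^1*7^1*31^1*1483^1*13093^1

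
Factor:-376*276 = - 103776= -2^5 * 3^1 * 23^1*47^1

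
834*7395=6167430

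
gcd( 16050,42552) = 6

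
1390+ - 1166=224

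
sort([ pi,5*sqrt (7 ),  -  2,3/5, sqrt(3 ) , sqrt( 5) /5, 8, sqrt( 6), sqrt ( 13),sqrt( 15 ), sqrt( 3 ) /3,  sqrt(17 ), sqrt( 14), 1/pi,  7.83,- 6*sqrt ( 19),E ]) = [ - 6*sqrt( 19) ,  -  2,  1/pi,  sqrt(5) /5, sqrt( 3) /3,3/5 , sqrt(3), sqrt( 6), E,pi, sqrt( 13), sqrt ( 14 ), sqrt(15), sqrt(17 ), 7.83, 8,5*sqrt( 7 )]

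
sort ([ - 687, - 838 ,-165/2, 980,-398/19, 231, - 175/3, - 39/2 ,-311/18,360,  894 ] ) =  [ - 838, - 687, - 165/2,  -  175/3, - 398/19, - 39/2, - 311/18,231,360,894, 980]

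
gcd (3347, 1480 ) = 1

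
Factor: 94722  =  2^1*3^1*15787^1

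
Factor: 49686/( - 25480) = - 39/20=- 2^( - 2 )*3^1*5^(-1)*13^1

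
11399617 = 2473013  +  8926604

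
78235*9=704115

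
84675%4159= 1495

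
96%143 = 96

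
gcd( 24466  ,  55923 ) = 1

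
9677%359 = 343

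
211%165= 46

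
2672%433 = 74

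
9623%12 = 11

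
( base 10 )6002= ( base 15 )1ba2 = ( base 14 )228a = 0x1772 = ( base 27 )868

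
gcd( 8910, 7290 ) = 810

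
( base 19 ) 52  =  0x61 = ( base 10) 97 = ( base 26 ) 3j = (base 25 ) 3m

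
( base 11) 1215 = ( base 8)3065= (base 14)817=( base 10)1589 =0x635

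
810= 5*162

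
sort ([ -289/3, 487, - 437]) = [  -  437, - 289/3,487]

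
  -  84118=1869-85987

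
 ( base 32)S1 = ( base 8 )1601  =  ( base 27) 166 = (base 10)897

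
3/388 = 3/388  =  0.01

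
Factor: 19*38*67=48374 = 2^1*19^2*67^1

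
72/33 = 24/11 = 2.18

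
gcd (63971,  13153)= 1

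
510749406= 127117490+383631916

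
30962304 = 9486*3264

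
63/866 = 63/866 = 0.07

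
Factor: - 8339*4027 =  - 31^1 * 269^1*4027^1 = -33581153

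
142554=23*6198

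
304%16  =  0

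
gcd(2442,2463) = 3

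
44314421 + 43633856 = 87948277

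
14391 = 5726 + 8665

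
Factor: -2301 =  - 3^1 * 13^1*59^1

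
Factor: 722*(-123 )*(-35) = 3108210 = 2^1* 3^1*5^1*7^1*19^2*41^1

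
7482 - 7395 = 87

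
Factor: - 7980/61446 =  - 2^1*5^1*7^ ( - 1)*11^( -1 ) = - 10/77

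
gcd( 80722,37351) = 1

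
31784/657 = 48 +248/657= 48.38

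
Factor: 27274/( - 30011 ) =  - 2^1 * 13^1*1049^1*30011^( - 1 )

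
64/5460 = 16/1365 = 0.01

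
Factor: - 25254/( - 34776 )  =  2^(-2)*3^ ( - 1)  *  7^( - 1 ) * 61^1=61/84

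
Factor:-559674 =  - 2^1*3^2*17^1*31^1*59^1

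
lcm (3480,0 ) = 0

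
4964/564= 8 + 113/141 = 8.80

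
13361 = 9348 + 4013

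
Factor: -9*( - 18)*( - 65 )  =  -2^1*3^4*5^1*13^1 = -10530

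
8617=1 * 8617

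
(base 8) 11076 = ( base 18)E78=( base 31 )4QK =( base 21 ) ac8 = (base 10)4670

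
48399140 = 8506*5690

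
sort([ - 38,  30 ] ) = [ - 38,30 ]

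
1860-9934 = -8074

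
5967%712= 271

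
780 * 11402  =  8893560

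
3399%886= 741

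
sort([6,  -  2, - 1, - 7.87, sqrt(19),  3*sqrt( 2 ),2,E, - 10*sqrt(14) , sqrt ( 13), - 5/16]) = [ - 10 * sqrt(14) , - 7.87, - 2,  -  1, - 5/16,2  ,  E,  sqrt( 13 ), 3*sqrt( 2), sqrt ( 19 ),6]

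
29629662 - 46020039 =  - 16390377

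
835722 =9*92858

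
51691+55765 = 107456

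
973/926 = 1 + 47/926 = 1.05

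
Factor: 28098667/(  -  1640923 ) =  - 31^( - 1)*43^( - 1)*1231^(  -  1 )*28098667^1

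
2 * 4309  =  8618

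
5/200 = 1/40 = 0.03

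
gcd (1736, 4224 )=8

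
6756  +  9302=16058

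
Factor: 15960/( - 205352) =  - 3^1*5^1*193^(  -  1 ) =- 15/193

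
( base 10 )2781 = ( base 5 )42111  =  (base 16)ADD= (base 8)5335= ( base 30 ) 32l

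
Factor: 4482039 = 3^1*193^1*7741^1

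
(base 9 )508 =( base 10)413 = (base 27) F8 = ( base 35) bs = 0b110011101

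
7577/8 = 947 + 1/8 = 947.12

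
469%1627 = 469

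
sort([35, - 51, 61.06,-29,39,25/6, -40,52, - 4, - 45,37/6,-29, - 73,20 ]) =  [-73,  -  51 ,-45,  -  40, - 29, - 29, - 4,25/6,37/6, 20, 35,  39, 52,61.06 ] 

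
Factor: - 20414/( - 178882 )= 59/517 = 11^( - 1)*47^(  -  1)*59^1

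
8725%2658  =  751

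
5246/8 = 2623/4 = 655.75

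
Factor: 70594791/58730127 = 593^( - 1 )*3209^1*7333^1*33013^( - 1) = 23531597/19576709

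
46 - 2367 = -2321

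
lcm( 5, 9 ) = 45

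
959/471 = 959/471 = 2.04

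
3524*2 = 7048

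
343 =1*343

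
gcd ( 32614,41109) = 1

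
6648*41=272568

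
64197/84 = 764+ 1/4 = 764.25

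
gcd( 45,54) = 9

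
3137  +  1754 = 4891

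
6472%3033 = 406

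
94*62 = 5828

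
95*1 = 95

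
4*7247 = 28988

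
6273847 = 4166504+2107343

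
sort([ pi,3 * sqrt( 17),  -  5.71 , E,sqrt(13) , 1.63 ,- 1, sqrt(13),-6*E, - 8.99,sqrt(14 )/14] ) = [ - 6*E, - 8.99 ,  -  5.71,-1,sqrt( 14 ) /14,1.63,E,  pi, sqrt(13 ),sqrt(13), 3*sqrt( 17 )]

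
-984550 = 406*(-2425 )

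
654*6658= 4354332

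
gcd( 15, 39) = 3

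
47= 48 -1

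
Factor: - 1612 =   -  2^2*13^1*31^1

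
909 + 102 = 1011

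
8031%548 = 359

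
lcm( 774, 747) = 64242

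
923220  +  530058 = 1453278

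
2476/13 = 2476/13= 190.46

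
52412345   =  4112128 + 48300217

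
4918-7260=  - 2342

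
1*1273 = 1273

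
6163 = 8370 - 2207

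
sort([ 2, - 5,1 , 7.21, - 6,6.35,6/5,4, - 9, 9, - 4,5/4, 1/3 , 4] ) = [  -  9, - 6,-5,-4,1/3,1,6/5,5/4,2 , 4,4,6.35,7.21, 9 ] 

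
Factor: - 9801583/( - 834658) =2^( - 1 )*11^( - 1 )*41^1*103^1*211^1*3449^( - 1) =891053/75878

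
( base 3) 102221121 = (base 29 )AAA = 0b10001000000110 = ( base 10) 8710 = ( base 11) 65a9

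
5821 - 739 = 5082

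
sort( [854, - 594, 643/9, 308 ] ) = [ - 594, 643/9, 308, 854]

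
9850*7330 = 72200500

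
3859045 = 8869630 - 5010585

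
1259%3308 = 1259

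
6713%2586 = 1541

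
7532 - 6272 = 1260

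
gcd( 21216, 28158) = 78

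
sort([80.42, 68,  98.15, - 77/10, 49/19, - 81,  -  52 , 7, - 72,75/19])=[ - 81, - 72,  -  52 ,-77/10,49/19, 75/19,7,68,80.42,98.15]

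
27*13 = 351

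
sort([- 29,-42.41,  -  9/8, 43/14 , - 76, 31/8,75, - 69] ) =[ - 76, - 69 , - 42.41,  -  29, -9/8, 43/14 , 31/8,75 ] 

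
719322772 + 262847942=982170714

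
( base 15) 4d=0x49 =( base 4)1021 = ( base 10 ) 73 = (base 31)2b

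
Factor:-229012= - 2^2 * 7^1*8179^1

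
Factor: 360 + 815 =1175 = 5^2*47^1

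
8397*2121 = 17810037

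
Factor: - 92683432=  - 2^3 * 53^1 * 79^1*2767^1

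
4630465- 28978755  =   -24348290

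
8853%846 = 393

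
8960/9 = 8960/9  =  995.56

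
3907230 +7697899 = 11605129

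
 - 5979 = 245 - 6224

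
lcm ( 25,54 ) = 1350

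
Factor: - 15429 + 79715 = 2^1*32143^1 = 64286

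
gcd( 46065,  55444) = 83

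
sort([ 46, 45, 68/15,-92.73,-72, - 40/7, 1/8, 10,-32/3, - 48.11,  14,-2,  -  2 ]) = [-92.73, - 72, - 48.11, - 32/3 ,-40/7, - 2,-2,  1/8,68/15,10,14,45 , 46 ] 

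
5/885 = 1/177 = 0.01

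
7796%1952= 1940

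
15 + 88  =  103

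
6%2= 0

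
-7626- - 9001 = 1375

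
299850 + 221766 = 521616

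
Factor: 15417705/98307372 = 2^( - 2 ) * 5^1*23^2 * 29^1*37^(-1) * 67^1* 221413^(-1 ) = 5139235/32769124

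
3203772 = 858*3734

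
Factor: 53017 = 53017^1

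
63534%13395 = 9954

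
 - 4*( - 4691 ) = 18764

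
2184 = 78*28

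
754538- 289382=465156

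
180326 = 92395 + 87931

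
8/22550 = 4/11275 = 0.00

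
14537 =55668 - 41131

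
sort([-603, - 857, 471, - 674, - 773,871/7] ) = [ - 857, - 773, - 674, - 603,  871/7, 471 ] 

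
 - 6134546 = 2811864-8946410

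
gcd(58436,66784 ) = 8348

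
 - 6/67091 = -6/67091 = - 0.00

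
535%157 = 64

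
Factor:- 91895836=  - 2^2*1613^1 * 14243^1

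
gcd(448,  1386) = 14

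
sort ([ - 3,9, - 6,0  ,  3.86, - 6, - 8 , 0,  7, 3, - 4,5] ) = [  -  8, - 6 ,- 6, - 4  , - 3, 0,0,3, 3.86 , 5 , 7,9 ] 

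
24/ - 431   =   - 1  +  407/431 = -0.06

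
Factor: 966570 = 2^1*3^1*5^1*11^1*29^1*101^1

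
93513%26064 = 15321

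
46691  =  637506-590815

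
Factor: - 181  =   - 181^1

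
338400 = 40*8460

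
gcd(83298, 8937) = 3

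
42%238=42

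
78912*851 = 67154112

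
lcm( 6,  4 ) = 12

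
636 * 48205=30658380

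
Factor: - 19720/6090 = - 68/21 =- 2^2*3^( - 1)*7^(-1)*17^1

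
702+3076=3778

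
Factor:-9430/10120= - 41/44 = - 2^(-2) * 11^( - 1 )*41^1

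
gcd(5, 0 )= 5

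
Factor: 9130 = 2^1*5^1*11^1 * 83^1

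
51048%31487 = 19561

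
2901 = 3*967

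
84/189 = 4/9=0.44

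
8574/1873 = 4+1082/1873 = 4.58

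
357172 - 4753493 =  - 4396321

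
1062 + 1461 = 2523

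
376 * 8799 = 3308424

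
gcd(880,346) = 2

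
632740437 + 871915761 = 1504656198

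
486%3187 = 486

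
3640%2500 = 1140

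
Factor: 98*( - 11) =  - 2^1*7^2*11^1= -1078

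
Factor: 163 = 163^1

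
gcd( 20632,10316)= 10316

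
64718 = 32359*2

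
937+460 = 1397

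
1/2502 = 1/2502 = 0.00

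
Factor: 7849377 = 3^2*223^1*3911^1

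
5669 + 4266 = 9935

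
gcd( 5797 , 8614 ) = 1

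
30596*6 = 183576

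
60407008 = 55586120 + 4820888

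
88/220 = 2/5 = 0.40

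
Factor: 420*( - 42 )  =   - 2^3*3^2*5^1*7^2=- 17640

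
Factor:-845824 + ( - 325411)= - 1171235 = -5^1*13^1*37^1 * 487^1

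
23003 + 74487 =97490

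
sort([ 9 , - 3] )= [ - 3, 9]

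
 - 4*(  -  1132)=4528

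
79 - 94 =-15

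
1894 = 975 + 919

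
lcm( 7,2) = 14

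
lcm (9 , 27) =27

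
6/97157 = 6/97157 =0.00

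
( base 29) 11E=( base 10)884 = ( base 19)28a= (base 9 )1182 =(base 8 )1564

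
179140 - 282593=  - 103453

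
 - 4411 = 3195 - 7606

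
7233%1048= 945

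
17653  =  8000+9653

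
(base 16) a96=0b101010010110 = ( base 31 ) 2PD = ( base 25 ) 48a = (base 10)2710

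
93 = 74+19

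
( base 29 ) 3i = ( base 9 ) 126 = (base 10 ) 105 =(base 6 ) 253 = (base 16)69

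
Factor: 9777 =3^1* 3259^1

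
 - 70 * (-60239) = 4216730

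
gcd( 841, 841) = 841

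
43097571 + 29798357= 72895928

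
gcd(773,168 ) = 1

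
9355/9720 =1871/1944 = 0.96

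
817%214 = 175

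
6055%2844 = 367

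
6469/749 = 8 + 477/749 = 8.64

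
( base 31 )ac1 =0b10011011111111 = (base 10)9983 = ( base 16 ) 26ff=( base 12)593b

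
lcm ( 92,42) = 1932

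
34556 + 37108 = 71664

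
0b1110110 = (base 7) 226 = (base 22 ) 58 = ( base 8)166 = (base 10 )118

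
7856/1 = 7856 = 7856.00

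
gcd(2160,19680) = 240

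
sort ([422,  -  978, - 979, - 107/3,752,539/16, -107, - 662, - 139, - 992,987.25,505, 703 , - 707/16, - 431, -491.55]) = [ - 992 , - 979,-978, - 662, - 491.55, - 431, - 139, - 107, - 707/16, - 107/3,539/16,422, 505 , 703, 752,987.25 ]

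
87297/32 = 87297/32  =  2728.03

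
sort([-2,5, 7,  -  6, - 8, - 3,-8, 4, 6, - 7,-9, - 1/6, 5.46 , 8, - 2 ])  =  [  -  9, - 8, - 8, - 7, - 6, - 3,- 2, - 2, - 1/6, 4, 5,5.46,6, 7, 8] 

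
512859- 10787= 502072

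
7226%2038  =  1112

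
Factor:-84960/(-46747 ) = 2^5*3^2*5^1 * 59^1 * 46747^ (  -  1) 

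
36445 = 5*7289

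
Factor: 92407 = 7^1 * 43^1*307^1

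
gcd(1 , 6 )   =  1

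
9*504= 4536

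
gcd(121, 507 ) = 1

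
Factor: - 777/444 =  - 7/4 = - 2^(  -  2) * 7^1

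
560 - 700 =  - 140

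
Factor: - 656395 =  - 5^1*43^2* 71^1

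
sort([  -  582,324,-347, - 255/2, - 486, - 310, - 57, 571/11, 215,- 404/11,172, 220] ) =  [ - 582, - 486, - 347, - 310, - 255/2,-57 ,- 404/11, 571/11, 172 , 215, 220, 324]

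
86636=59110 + 27526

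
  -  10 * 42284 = -422840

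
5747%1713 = 608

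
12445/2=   12445/2  =  6222.50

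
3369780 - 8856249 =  - 5486469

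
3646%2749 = 897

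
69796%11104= 3172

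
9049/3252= 2 + 2545/3252=2.78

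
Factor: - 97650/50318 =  - 48825/25159 =- 3^2*5^2*7^1*31^1*139^( - 1)*181^( - 1) 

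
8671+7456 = 16127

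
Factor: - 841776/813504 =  - 2^( - 2 )*13^1*71^1*223^( - 1 ) = -923/892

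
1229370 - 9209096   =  -7979726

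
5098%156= 106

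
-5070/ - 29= 5070/29 = 174.83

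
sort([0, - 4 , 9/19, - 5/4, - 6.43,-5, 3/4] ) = [ - 6.43, - 5, - 4,  -  5/4, 0, 9/19, 3/4] 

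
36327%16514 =3299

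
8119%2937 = 2245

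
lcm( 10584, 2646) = 10584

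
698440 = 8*87305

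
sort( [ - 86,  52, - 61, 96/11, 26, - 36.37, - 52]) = [ - 86 , - 61, - 52 , - 36.37,96/11, 26,52] 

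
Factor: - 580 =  - 2^2*5^1*29^1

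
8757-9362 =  - 605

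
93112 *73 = 6797176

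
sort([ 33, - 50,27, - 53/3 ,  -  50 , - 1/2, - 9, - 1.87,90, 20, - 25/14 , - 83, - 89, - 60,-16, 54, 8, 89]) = [ - 89, - 83,  -  60, - 50, - 50, - 53/3, - 16, - 9, - 1.87, - 25/14,-1/2, 8, 20, 27, 33, 54, 89,90] 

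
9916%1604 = 292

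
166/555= 166/555= 0.30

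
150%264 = 150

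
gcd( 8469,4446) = 9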